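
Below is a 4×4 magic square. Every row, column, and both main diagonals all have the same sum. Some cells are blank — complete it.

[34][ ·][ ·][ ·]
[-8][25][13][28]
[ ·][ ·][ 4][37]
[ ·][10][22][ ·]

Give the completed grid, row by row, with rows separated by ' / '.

Row 2 is already complete: -8 + 25 + 13 + 28 = 58, so that is the magic constant.
Column 3 needs 58; the known cells sum to 39, so (1,3) = 19.
Main diagonal: 34 + 25 + 4 + ? = 58, so (4,4) = -5.
Row 4: 10 + 22 + (-5) + ? = 58, so (4,1) = 31.
Column 1 must total 58; the given cells sum to 57, so (3,1) = 1.
The remaining cell in column 4 is (1,4) = 58 − 60 = -2.
From anti-diagonal, 58 − (-2 + 13 + 31) gives (3,2) = 16.
Row 1 needs 58; the known cells sum to 51, so (1,2) = 7.

34 7 19 -2 / -8 25 13 28 / 1 16 4 37 / 31 10 22 -5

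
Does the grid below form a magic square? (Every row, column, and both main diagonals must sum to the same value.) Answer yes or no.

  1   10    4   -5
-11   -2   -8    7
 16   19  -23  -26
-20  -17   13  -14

No — column 1 sums to -14 but main diagonal sums to -38.

Row 1: 1 + 10 + 4 + (-5) = 10.
Row 2: -11 + (-2) + (-8) + 7 = -14.
Row 3: 16 + 19 + (-23) + (-26) = -14.
Row 4: -20 + (-17) + 13 + (-14) = -38.
Column 1: 1 + (-11) + 16 + (-20) = -14.
Column 2: 10 + (-2) + 19 + (-17) = 10.
Column 3: 4 + (-8) + (-23) + 13 = -14.
Column 4: -5 + 7 + (-26) + (-14) = -38.
Main diagonal: 1 + (-2) + (-23) + (-14) = -38.
Anti-diagonal: -5 + (-8) + 19 + (-20) = -14.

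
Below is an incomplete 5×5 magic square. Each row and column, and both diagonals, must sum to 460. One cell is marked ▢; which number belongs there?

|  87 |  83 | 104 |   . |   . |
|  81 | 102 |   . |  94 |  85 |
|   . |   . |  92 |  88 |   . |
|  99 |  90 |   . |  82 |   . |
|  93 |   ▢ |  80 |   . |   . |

From row 2, 460 − (81 + 102 + 94 + 85) gives (2,3) = 98.
Column 1 must total 460; the given cells sum to 360, so (3,1) = 100.
The remaining cell in column 3 is (4,3) = 460 − 374 = 86.
From main diagonal, 460 − (87 + 102 + 92 + 82) gives (5,5) = 97.
The remaining cell in anti-diagonal is (1,5) = 460 − 369 = 91.
The remaining cell in row 1 is (1,4) = 460 − 365 = 95.
The remaining cell in row 4 is (4,5) = 460 − 357 = 103.
Column 4 must total 460; the given cells sum to 359, so (5,4) = 101.
Column 5 needs 460; the known cells sum to 376, so (3,5) = 84.
Row 3 needs 460; the known cells sum to 364, so (3,2) = 96.
Row 5 needs 460; the known cells sum to 371, so (5,2) = 89.

89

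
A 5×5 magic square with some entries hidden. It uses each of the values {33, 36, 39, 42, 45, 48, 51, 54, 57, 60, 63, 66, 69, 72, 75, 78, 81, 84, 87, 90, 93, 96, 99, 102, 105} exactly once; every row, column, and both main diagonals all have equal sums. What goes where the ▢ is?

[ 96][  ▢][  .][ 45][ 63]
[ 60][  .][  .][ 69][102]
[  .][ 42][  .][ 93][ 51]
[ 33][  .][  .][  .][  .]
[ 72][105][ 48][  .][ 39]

The 25 entries sum to 1725, so each line sums to 1725/5 = 345.
Row 5: 72 + 105 + 48 + 39 + ? = 345, so (5,4) = 81.
From column 1, 345 − (96 + 60 + 33 + 72) gives (3,1) = 84.
The remaining cell in column 4 is (4,4) = 345 − 288 = 57.
From column 5, 345 − (63 + 102 + 51 + 39) gives (4,5) = 90.
Row 3: 84 + 42 + 93 + 51 + ? = 345, so (3,3) = 75.
Main diagonal needs 345; the known cells sum to 267, so (2,2) = 78.
The remaining cell in anti-diagonal is (4,2) = 345 − 279 = 66.
Row 2 must total 345; the given cells sum to 309, so (2,3) = 36.
Using row 4: 33 + 66 + 57 + 90 + ? → (4,3) = 345 − 246 = 99.
The remaining cell in column 2 is (1,2) = 345 − 291 = 54.

54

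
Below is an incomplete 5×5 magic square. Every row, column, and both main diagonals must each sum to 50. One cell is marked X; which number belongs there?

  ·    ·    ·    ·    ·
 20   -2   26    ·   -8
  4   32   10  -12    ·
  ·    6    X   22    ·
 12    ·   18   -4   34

-6

From row 2, 50 − (20 + (-2) + 26 + (-8)) gives (2,4) = 14.
Using row 3: 4 + 32 + 10 + (-12) + ? → (3,5) = 50 − 34 = 16.
Row 5 needs 50; the known cells sum to 60, so (5,2) = -10.
Column 2 needs 50; the known cells sum to 26, so (1,2) = 24.
Using column 4: 14 + (-12) + 22 + (-4) + ? → (1,4) = 50 − 20 = 30.
Main diagonal: -2 + 10 + 22 + 34 + ? = 50, so (1,1) = -14.
Using anti-diagonal: 14 + 10 + 6 + 12 + ? → (1,5) = 50 − 42 = 8.
From row 1, 50 − (-14 + 24 + 30 + 8) gives (1,3) = 2.
From column 1, 50 − (-14 + 20 + 4 + 12) gives (4,1) = 28.
From column 3, 50 − (2 + 26 + 10 + 18) gives (4,3) = -6.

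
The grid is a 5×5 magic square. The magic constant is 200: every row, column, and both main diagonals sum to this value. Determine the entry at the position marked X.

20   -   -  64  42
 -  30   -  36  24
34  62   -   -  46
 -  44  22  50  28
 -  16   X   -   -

54

Using row 4: 44 + 22 + 50 + 28 + ? → (4,1) = 200 − 144 = 56.
From column 2, 200 − (30 + 62 + 44 + 16) gives (1,2) = 48.
Column 5: 42 + 24 + 46 + 28 + ? = 200, so (5,5) = 60.
The remaining cell in main diagonal is (3,3) = 200 − 160 = 40.
Anti-diagonal: 42 + 36 + 40 + 44 + ? = 200, so (5,1) = 38.
Row 1 needs 200; the known cells sum to 174, so (1,3) = 26.
Using row 3: 34 + 62 + 40 + 46 + ? → (3,4) = 200 − 182 = 18.
The remaining cell in column 1 is (2,1) = 200 − 148 = 52.
Column 4 must total 200; the given cells sum to 168, so (5,4) = 32.
From row 2, 200 − (52 + 30 + 36 + 24) gives (2,3) = 58.
Using row 5: 38 + 16 + 32 + 60 + ? → (5,3) = 200 − 146 = 54.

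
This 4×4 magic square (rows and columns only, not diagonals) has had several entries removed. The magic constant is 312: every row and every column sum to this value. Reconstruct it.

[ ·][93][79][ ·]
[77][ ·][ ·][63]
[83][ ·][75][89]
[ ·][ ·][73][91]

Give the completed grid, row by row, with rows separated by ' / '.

71 93 79 69 / 77 87 85 63 / 83 65 75 89 / 81 67 73 91

Row 3 must total 312; the given cells sum to 247, so (3,2) = 65.
Using column 3: 79 + 75 + 73 + ? → (2,3) = 312 − 227 = 85.
Column 4 must total 312; the given cells sum to 243, so (1,4) = 69.
Row 1 must total 312; the given cells sum to 241, so (1,1) = 71.
The remaining cell in row 2 is (2,2) = 312 − 225 = 87.
Column 1 must total 312; the given cells sum to 231, so (4,1) = 81.
The remaining cell in column 2 is (4,2) = 312 − 245 = 67.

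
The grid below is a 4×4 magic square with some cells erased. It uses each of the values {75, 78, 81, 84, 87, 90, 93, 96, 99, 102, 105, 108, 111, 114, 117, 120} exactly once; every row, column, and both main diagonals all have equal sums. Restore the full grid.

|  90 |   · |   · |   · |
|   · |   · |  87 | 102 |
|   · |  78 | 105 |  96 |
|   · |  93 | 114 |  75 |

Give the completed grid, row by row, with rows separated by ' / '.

The 16 entries sum to 1560, so each line sums to 1560/4 = 390.
From row 3, 390 − (78 + 105 + 96) gives (3,1) = 111.
From row 4, 390 − (93 + 114 + 75) gives (4,1) = 108.
Using column 1: 90 + 111 + 108 + ? → (2,1) = 390 − 309 = 81.
Column 3 must total 390; the given cells sum to 306, so (1,3) = 84.
The remaining cell in column 4 is (1,4) = 390 − 273 = 117.
Main diagonal must total 390; the given cells sum to 270, so (2,2) = 120.
Row 1 needs 390; the known cells sum to 291, so (1,2) = 99.

90 99 84 117 / 81 120 87 102 / 111 78 105 96 / 108 93 114 75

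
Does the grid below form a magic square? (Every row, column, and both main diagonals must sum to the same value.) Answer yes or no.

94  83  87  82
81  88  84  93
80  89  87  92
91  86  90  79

Row 1: 94 + 83 + 87 + 82 = 346.
Row 2: 81 + 88 + 84 + 93 = 346.
Row 3: 80 + 89 + 87 + 92 = 348.
Row 4: 91 + 86 + 90 + 79 = 346.
Column 1: 94 + 81 + 80 + 91 = 346.
Column 2: 83 + 88 + 89 + 86 = 346.
Column 3: 87 + 84 + 87 + 90 = 348.
Column 4: 82 + 93 + 92 + 79 = 346.
Main diagonal: 94 + 88 + 87 + 79 = 348.
Anti-diagonal: 82 + 84 + 89 + 91 = 346.

No — row 3 sums to 348 but row 2 sums to 346.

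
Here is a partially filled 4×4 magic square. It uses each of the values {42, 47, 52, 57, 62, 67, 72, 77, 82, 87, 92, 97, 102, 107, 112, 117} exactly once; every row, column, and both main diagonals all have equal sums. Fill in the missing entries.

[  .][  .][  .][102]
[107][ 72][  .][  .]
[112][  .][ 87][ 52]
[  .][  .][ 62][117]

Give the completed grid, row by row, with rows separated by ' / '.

The 16 entries sum to 1272, so each line sums to 1272/4 = 318.
Row 3 must total 318; the given cells sum to 251, so (3,2) = 67.
The remaining cell in column 4 is (2,4) = 318 − 271 = 47.
Using main diagonal: 72 + 87 + 117 + ? → (1,1) = 318 − 276 = 42.
Row 2 must total 318; the given cells sum to 226, so (2,3) = 92.
Using column 1: 42 + 107 + 112 + ? → (4,1) = 318 − 261 = 57.
Column 3 needs 318; the known cells sum to 241, so (1,3) = 77.
From row 1, 318 − (42 + 77 + 102) gives (1,2) = 97.
Row 4 needs 318; the known cells sum to 236, so (4,2) = 82.

42 97 77 102 / 107 72 92 47 / 112 67 87 52 / 57 82 62 117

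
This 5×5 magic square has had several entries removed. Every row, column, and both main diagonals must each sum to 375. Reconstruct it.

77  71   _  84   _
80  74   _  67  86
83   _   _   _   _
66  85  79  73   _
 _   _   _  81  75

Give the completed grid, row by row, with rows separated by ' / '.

The remaining cell in row 2 is (2,3) = 375 − 307 = 68.
Row 4 must total 375; the given cells sum to 303, so (4,5) = 72.
From column 1, 375 − (77 + 80 + 83 + 66) gives (5,1) = 69.
Using column 4: 84 + 67 + 73 + 81 + ? → (3,4) = 375 − 305 = 70.
Main diagonal must total 375; the given cells sum to 299, so (3,3) = 76.
Anti-diagonal must total 375; the given cells sum to 297, so (1,5) = 78.
The remaining cell in row 1 is (1,3) = 375 − 310 = 65.
Column 3 must total 375; the given cells sum to 288, so (5,3) = 87.
Column 5: 78 + 86 + 72 + 75 + ? = 375, so (3,5) = 64.
Row 3 needs 375; the known cells sum to 293, so (3,2) = 82.
The remaining cell in row 5 is (5,2) = 375 − 312 = 63.

77 71 65 84 78 / 80 74 68 67 86 / 83 82 76 70 64 / 66 85 79 73 72 / 69 63 87 81 75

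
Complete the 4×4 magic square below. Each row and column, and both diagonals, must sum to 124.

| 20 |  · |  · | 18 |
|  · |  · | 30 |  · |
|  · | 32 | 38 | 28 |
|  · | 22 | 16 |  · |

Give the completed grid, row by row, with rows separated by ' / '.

Row 3 must total 124; the given cells sum to 98, so (3,1) = 26.
Column 3 needs 124; the known cells sum to 84, so (1,3) = 40.
Using anti-diagonal: 18 + 30 + 32 + ? → (4,1) = 124 − 80 = 44.
Row 1 must total 124; the given cells sum to 78, so (1,2) = 46.
Using row 4: 44 + 22 + 16 + ? → (4,4) = 124 − 82 = 42.
Column 1 needs 124; the known cells sum to 90, so (2,1) = 34.
Column 2 needs 124; the known cells sum to 100, so (2,2) = 24.
Using column 4: 18 + 28 + 42 + ? → (2,4) = 124 − 88 = 36.

20 46 40 18 / 34 24 30 36 / 26 32 38 28 / 44 22 16 42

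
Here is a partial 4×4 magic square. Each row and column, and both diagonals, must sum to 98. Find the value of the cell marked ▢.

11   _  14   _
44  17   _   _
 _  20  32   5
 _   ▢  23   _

From row 3, 98 − (20 + 32 + 5) gives (3,1) = 41.
Using column 1: 11 + 44 + 41 + ? → (4,1) = 98 − 96 = 2.
Column 3 must total 98; the given cells sum to 69, so (2,3) = 29.
Using main diagonal: 11 + 17 + 32 + ? → (4,4) = 98 − 60 = 38.
Anti-diagonal must total 98; the given cells sum to 51, so (1,4) = 47.
From row 1, 98 − (11 + 14 + 47) gives (1,2) = 26.
From row 2, 98 − (44 + 17 + 29) gives (2,4) = 8.
Using row 4: 2 + 23 + 38 + ? → (4,2) = 98 − 63 = 35.

35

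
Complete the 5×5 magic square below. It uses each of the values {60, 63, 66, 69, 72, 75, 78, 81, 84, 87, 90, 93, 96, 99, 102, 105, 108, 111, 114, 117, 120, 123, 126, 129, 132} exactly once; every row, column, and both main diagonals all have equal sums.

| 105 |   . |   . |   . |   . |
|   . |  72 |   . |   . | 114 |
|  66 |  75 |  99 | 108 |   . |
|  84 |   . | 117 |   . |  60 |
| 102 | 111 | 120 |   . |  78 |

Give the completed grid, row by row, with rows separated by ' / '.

The 25 entries sum to 2400, so each line sums to 2400/5 = 480.
Row 3 must total 480; the given cells sum to 348, so (3,5) = 132.
Using row 5: 102 + 111 + 120 + 78 + ? → (5,4) = 480 − 411 = 69.
Column 1: 105 + 66 + 84 + 102 + ? = 480, so (2,1) = 123.
Column 5 must total 480; the given cells sum to 384, so (1,5) = 96.
Main diagonal needs 480; the known cells sum to 354, so (4,4) = 126.
Row 4: 84 + 117 + 126 + 60 + ? = 480, so (4,2) = 93.
Column 2: 72 + 75 + 93 + 111 + ? = 480, so (1,2) = 129.
From anti-diagonal, 480 − (96 + 99 + 93 + 102) gives (2,4) = 90.
Row 2 needs 480; the known cells sum to 399, so (2,3) = 81.
Column 3 needs 480; the known cells sum to 417, so (1,3) = 63.
Using column 4: 90 + 108 + 126 + 69 + ? → (1,4) = 480 − 393 = 87.

105 129 63 87 96 / 123 72 81 90 114 / 66 75 99 108 132 / 84 93 117 126 60 / 102 111 120 69 78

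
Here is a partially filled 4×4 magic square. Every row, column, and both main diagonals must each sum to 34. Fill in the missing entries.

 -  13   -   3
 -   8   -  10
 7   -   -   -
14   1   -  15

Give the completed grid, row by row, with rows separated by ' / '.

2 13 16 3 / 11 8 5 10 / 7 12 9 6 / 14 1 4 15

Using row 4: 14 + 1 + 15 + ? → (4,3) = 34 − 30 = 4.
The remaining cell in column 2 is (3,2) = 34 − 22 = 12.
Column 4 needs 34; the known cells sum to 28, so (3,4) = 6.
Anti-diagonal: 3 + 12 + 14 + ? = 34, so (2,3) = 5.
Row 2: 8 + 5 + 10 + ? = 34, so (2,1) = 11.
Row 3 must total 34; the given cells sum to 25, so (3,3) = 9.
Column 1 must total 34; the given cells sum to 32, so (1,1) = 2.
Using column 3: 5 + 9 + 4 + ? → (1,3) = 34 − 18 = 16.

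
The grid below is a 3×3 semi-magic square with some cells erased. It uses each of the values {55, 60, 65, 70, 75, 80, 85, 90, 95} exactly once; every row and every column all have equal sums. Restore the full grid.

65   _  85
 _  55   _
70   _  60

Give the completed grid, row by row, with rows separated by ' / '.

The 9 entries sum to 675, so each line sums to 675/3 = 225.
Row 1: 65 + 85 + ? = 225, so (1,2) = 75.
Row 3: 70 + 60 + ? = 225, so (3,2) = 95.
Column 1: 65 + 70 + ? = 225, so (2,1) = 90.
Column 3 must total 225; the given cells sum to 145, so (2,3) = 80.

65 75 85 / 90 55 80 / 70 95 60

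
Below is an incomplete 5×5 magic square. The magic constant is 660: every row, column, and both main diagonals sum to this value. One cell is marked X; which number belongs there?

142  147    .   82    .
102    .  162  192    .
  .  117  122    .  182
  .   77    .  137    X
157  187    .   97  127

From row 5, 660 − (157 + 187 + 97 + 127) gives (5,3) = 92.
From column 2, 660 − (147 + 117 + 77 + 187) gives (2,2) = 132.
From column 4, 660 − (82 + 192 + 137 + 97) gives (3,4) = 152.
From anti-diagonal, 660 − (192 + 122 + 77 + 157) gives (1,5) = 112.
Row 1: 142 + 147 + 82 + 112 + ? = 660, so (1,3) = 177.
Row 2: 102 + 132 + 162 + 192 + ? = 660, so (2,5) = 72.
Row 3 needs 660; the known cells sum to 573, so (3,1) = 87.
Column 1 needs 660; the known cells sum to 488, so (4,1) = 172.
From column 3, 660 − (177 + 162 + 122 + 92) gives (4,3) = 107.
Column 5 must total 660; the given cells sum to 493, so (4,5) = 167.

167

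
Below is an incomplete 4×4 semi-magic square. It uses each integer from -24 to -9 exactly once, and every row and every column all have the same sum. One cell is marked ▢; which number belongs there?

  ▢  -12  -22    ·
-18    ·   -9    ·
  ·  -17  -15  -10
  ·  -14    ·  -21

-13

The entries are -24 through -9, which sum to -264, so each line sums to -264/4 = -66.
From row 3, -66 − (-17 + (-15) + (-10)) gives (3,1) = -24.
Column 2: -12 + (-17) + (-14) + ? = -66, so (2,2) = -23.
Column 3 needs -66; the known cells sum to -46, so (4,3) = -20.
Row 2 must total -66; the given cells sum to -50, so (2,4) = -16.
Using row 4: -14 + (-20) + (-21) + ? → (4,1) = -66 − (-55) = -11.
Column 1 needs -66; the known cells sum to -53, so (1,1) = -13.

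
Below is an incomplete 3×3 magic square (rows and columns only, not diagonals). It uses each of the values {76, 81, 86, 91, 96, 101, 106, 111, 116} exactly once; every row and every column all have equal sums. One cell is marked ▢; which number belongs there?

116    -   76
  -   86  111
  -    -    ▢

101

The 9 entries sum to 864, so each line sums to 864/3 = 288.
From row 1, 288 − (116 + 76) gives (1,2) = 96.
Row 2 must total 288; the given cells sum to 197, so (2,1) = 91.
From column 1, 288 − (116 + 91) gives (3,1) = 81.
Column 2: 96 + 86 + ? = 288, so (3,2) = 106.
Using column 3: 76 + 111 + ? → (3,3) = 288 − 187 = 101.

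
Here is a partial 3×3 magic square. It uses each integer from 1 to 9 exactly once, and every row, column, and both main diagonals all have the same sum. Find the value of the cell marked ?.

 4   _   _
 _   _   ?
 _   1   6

The entries are 1 through 9, which sum to 45, so each line sums to 45/3 = 15.
Row 3 needs 15; the known cells sum to 7, so (3,1) = 8.
The remaining cell in column 1 is (2,1) = 15 − 12 = 3.
The remaining cell in main diagonal is (2,2) = 15 − 10 = 5.
Anti-diagonal: 5 + 8 + ? = 15, so (1,3) = 2.
Row 1 needs 15; the known cells sum to 6, so (1,2) = 9.
Row 2 needs 15; the known cells sum to 8, so (2,3) = 7.

7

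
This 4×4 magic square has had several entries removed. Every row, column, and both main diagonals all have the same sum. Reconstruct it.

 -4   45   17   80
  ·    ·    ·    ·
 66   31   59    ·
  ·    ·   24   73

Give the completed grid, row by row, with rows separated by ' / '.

-4 45 17 80 / 87 10 38 3 / 66 31 59 -18 / -11 52 24 73

Row 1 is already complete: -4 + 45 + 17 + 80 = 138, so that is the magic constant.
The remaining cell in row 3 is (3,4) = 138 − 156 = -18.
Column 3 needs 138; the known cells sum to 100, so (2,3) = 38.
Column 4 needs 138; the known cells sum to 135, so (2,4) = 3.
Using main diagonal: -4 + 59 + 73 + ? → (2,2) = 138 − 128 = 10.
Anti-diagonal must total 138; the given cells sum to 149, so (4,1) = -11.
Using row 2: 10 + 38 + 3 + ? → (2,1) = 138 − 51 = 87.
Row 4: -11 + 24 + 73 + ? = 138, so (4,2) = 52.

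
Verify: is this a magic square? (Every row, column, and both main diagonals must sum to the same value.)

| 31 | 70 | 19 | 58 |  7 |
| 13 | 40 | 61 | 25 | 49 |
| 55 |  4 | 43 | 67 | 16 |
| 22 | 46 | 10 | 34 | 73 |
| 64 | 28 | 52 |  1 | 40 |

Row 1: 31 + 70 + 19 + 58 + 7 = 185.
Row 2: 13 + 40 + 61 + 25 + 49 = 188.
Row 3: 55 + 4 + 43 + 67 + 16 = 185.
Row 4: 22 + 46 + 10 + 34 + 73 = 185.
Row 5: 64 + 28 + 52 + 1 + 40 = 185.
Column 1: 31 + 13 + 55 + 22 + 64 = 185.
Column 2: 70 + 40 + 4 + 46 + 28 = 188.
Column 3: 19 + 61 + 43 + 10 + 52 = 185.
Column 4: 58 + 25 + 67 + 34 + 1 = 185.
Column 5: 7 + 49 + 16 + 73 + 40 = 185.
Main diagonal: 31 + 40 + 43 + 34 + 40 = 188.
Anti-diagonal: 7 + 25 + 43 + 46 + 64 = 185.

No — column 2 sums to 188 but row 1 sums to 185.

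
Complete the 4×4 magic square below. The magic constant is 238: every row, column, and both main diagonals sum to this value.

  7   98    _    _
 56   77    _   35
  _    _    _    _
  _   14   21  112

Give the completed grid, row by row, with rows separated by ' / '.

The remaining cell in row 2 is (2,3) = 238 − 168 = 70.
Row 4 needs 238; the known cells sum to 147, so (4,1) = 91.
Column 1 needs 238; the known cells sum to 154, so (3,1) = 84.
Column 2: 98 + 77 + 14 + ? = 238, so (3,2) = 49.
Using main diagonal: 7 + 77 + 112 + ? → (3,3) = 238 − 196 = 42.
From anti-diagonal, 238 − (70 + 49 + 91) gives (1,4) = 28.
Row 1 must total 238; the given cells sum to 133, so (1,3) = 105.
Row 3 needs 238; the known cells sum to 175, so (3,4) = 63.

7 98 105 28 / 56 77 70 35 / 84 49 42 63 / 91 14 21 112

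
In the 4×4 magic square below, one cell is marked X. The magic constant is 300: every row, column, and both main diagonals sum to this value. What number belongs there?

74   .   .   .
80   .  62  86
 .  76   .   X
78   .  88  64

From row 2, 300 − (80 + 62 + 86) gives (2,2) = 72.
Row 4 must total 300; the given cells sum to 230, so (4,2) = 70.
Using column 1: 74 + 80 + 78 + ? → (3,1) = 300 − 232 = 68.
Using column 2: 72 + 76 + 70 + ? → (1,2) = 300 − 218 = 82.
The remaining cell in main diagonal is (3,3) = 300 − 210 = 90.
From anti-diagonal, 300 − (62 + 76 + 78) gives (1,4) = 84.
Row 1 must total 300; the given cells sum to 240, so (1,3) = 60.
From row 3, 300 − (68 + 76 + 90) gives (3,4) = 66.

66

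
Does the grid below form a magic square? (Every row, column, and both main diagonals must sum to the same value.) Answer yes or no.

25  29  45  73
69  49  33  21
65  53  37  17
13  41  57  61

Yes

Row 1: 25 + 29 + 45 + 73 = 172.
Row 2: 69 + 49 + 33 + 21 = 172.
Row 3: 65 + 53 + 37 + 17 = 172.
Row 4: 13 + 41 + 57 + 61 = 172.
Column 1: 25 + 69 + 65 + 13 = 172.
Column 2: 29 + 49 + 53 + 41 = 172.
Column 3: 45 + 33 + 37 + 57 = 172.
Column 4: 73 + 21 + 17 + 61 = 172.
Main diagonal: 25 + 49 + 37 + 61 = 172.
Anti-diagonal: 73 + 33 + 53 + 13 = 172.
All lines sum to 172.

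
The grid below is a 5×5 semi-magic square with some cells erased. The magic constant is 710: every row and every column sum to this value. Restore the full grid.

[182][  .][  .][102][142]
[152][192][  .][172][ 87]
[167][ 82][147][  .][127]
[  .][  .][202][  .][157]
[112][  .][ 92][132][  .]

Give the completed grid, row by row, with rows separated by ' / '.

182 122 162 102 142 / 152 192 107 172 87 / 167 82 147 187 127 / 97 137 202 117 157 / 112 177 92 132 197

Using row 2: 152 + 192 + 172 + 87 + ? → (2,3) = 710 − 603 = 107.
Using row 3: 167 + 82 + 147 + 127 + ? → (3,4) = 710 − 523 = 187.
The remaining cell in column 1 is (4,1) = 710 − 613 = 97.
Column 3 needs 710; the known cells sum to 548, so (1,3) = 162.
Column 4 must total 710; the given cells sum to 593, so (4,4) = 117.
Column 5: 142 + 87 + 127 + 157 + ? = 710, so (5,5) = 197.
Using row 1: 182 + 162 + 102 + 142 + ? → (1,2) = 710 − 588 = 122.
Row 4 needs 710; the known cells sum to 573, so (4,2) = 137.
From row 5, 710 − (112 + 92 + 132 + 197) gives (5,2) = 177.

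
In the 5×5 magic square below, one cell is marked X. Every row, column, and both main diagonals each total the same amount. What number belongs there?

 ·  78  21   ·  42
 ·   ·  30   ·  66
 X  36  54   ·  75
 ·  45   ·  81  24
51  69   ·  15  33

18

Column 5 is complete and sums to 240; that is the magic constant.
The remaining cell in row 5 is (5,3) = 240 − 168 = 72.
Column 2: 78 + 36 + 45 + 69 + ? = 240, so (2,2) = 12.
The remaining cell in column 3 is (4,3) = 240 − 177 = 63.
Main diagonal: 12 + 54 + 81 + 33 + ? = 240, so (1,1) = 60.
Using anti-diagonal: 42 + 54 + 45 + 51 + ? → (2,4) = 240 − 192 = 48.
Row 1 needs 240; the known cells sum to 201, so (1,4) = 39.
The remaining cell in row 2 is (2,1) = 240 − 156 = 84.
Using row 4: 45 + 63 + 81 + 24 + ? → (4,1) = 240 − 213 = 27.
From column 1, 240 − (60 + 84 + 27 + 51) gives (3,1) = 18.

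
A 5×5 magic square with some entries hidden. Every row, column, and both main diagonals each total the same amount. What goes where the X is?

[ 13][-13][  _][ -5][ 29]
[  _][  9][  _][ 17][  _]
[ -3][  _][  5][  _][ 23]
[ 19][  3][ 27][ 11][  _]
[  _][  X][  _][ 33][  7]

15

Main diagonal is complete and sums to 45; that is the magic constant.
From row 1, 45 − (13 + (-13) + (-5) + 29) gives (1,3) = 21.
Row 4: 19 + 3 + 27 + 11 + ? = 45, so (4,5) = -15.
From column 4, 45 − (-5 + 17 + 11 + 33) gives (3,4) = -11.
From column 5, 45 − (29 + 23 + (-15) + 7) gives (2,5) = 1.
From anti-diagonal, 45 − (29 + 17 + 5 + 3) gives (5,1) = -9.
Row 3 must total 45; the given cells sum to 14, so (3,2) = 31.
From column 1, 45 − (13 + (-3) + 19 + (-9)) gives (2,1) = 25.
From column 2, 45 − (-13 + 9 + 31 + 3) gives (5,2) = 15.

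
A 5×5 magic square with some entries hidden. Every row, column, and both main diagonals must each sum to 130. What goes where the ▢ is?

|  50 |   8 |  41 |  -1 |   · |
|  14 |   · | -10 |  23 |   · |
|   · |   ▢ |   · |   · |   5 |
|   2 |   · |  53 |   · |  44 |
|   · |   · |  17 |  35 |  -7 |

The remaining cell in row 1 is (1,5) = 130 − 98 = 32.
The remaining cell in column 3 is (3,3) = 130 − 101 = 29.
Column 5 needs 130; the known cells sum to 74, so (2,5) = 56.
Using row 2: 14 + (-10) + 23 + 56 + ? → (2,2) = 130 − 83 = 47.
Main diagonal: 50 + 47 + 29 + (-7) + ? = 130, so (4,4) = 11.
From row 4, 130 − (2 + 53 + 11 + 44) gives (4,2) = 20.
Column 4 must total 130; the given cells sum to 68, so (3,4) = 62.
Anti-diagonal: 32 + 23 + 29 + 20 + ? = 130, so (5,1) = 26.
Row 5: 26 + 17 + 35 + (-7) + ? = 130, so (5,2) = 59.
Column 1 needs 130; the known cells sum to 92, so (3,1) = 38.
Column 2: 8 + 47 + 20 + 59 + ? = 130, so (3,2) = -4.

-4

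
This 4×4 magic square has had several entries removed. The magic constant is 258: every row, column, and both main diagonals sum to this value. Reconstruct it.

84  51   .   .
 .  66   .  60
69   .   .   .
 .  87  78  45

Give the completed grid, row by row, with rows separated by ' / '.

84 51 42 81 / 57 66 75 60 / 69 54 63 72 / 48 87 78 45

Row 4 must total 258; the given cells sum to 210, so (4,1) = 48.
Column 1 must total 258; the given cells sum to 201, so (2,1) = 57.
Using column 2: 51 + 66 + 87 + ? → (3,2) = 258 − 204 = 54.
From main diagonal, 258 − (84 + 66 + 45) gives (3,3) = 63.
Row 2 needs 258; the known cells sum to 183, so (2,3) = 75.
Row 3: 69 + 54 + 63 + ? = 258, so (3,4) = 72.
Column 3 needs 258; the known cells sum to 216, so (1,3) = 42.
The remaining cell in column 4 is (1,4) = 258 − 177 = 81.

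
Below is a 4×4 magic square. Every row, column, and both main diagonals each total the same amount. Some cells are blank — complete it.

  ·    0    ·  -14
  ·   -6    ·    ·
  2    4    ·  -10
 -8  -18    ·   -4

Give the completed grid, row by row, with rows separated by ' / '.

6 0 -12 -14 / -20 -6 -2 8 / 2 4 -16 -10 / -8 -18 10 -4

Column 2 is already complete: 0 + -6 + 4 + -18 = -20, so that is the magic constant.
Using row 3: 2 + 4 + (-10) + ? → (3,3) = -20 − (-4) = -16.
Row 4 needs -20; the known cells sum to -30, so (4,3) = 10.
From column 4, -20 − (-14 + (-10) + (-4)) gives (2,4) = 8.
Main diagonal needs -20; the known cells sum to -26, so (1,1) = 6.
From anti-diagonal, -20 − (-14 + 4 + (-8)) gives (2,3) = -2.
Row 1: 6 + 0 + (-14) + ? = -20, so (1,3) = -12.
Using row 2: -6 + (-2) + 8 + ? → (2,1) = -20 − 0 = -20.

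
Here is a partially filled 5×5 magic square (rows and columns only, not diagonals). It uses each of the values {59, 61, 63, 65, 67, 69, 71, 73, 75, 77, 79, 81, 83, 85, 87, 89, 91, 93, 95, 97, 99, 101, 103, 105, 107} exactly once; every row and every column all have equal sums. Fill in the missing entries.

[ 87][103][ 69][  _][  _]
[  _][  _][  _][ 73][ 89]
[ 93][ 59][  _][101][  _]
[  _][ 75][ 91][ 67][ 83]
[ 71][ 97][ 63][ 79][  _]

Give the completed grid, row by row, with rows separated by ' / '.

The 25 entries sum to 2075, so each line sums to 2075/5 = 415.
From row 4, 415 − (75 + 91 + 67 + 83) gives (4,1) = 99.
Using row 5: 71 + 97 + 63 + 79 + ? → (5,5) = 415 − 310 = 105.
Column 1 needs 415; the known cells sum to 350, so (2,1) = 65.
Column 2: 103 + 59 + 75 + 97 + ? = 415, so (2,2) = 81.
Column 4 must total 415; the given cells sum to 320, so (1,4) = 95.
Using row 1: 87 + 103 + 69 + 95 + ? → (1,5) = 415 − 354 = 61.
Row 2: 65 + 81 + 73 + 89 + ? = 415, so (2,3) = 107.
Column 3: 69 + 107 + 91 + 63 + ? = 415, so (3,3) = 85.
From column 5, 415 − (61 + 89 + 83 + 105) gives (3,5) = 77.

87 103 69 95 61 / 65 81 107 73 89 / 93 59 85 101 77 / 99 75 91 67 83 / 71 97 63 79 105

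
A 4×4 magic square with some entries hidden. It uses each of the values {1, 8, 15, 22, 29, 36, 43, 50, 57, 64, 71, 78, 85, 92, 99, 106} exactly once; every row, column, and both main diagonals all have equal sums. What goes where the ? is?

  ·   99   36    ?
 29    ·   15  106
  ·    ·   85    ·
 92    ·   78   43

57

The 16 entries sum to 856, so each line sums to 856/4 = 214.
The remaining cell in row 2 is (2,2) = 214 − 150 = 64.
From row 4, 214 − (92 + 78 + 43) gives (4,2) = 1.
Column 2 needs 214; the known cells sum to 164, so (3,2) = 50.
Using main diagonal: 64 + 85 + 43 + ? → (1,1) = 214 − 192 = 22.
The remaining cell in anti-diagonal is (1,4) = 214 − 157 = 57.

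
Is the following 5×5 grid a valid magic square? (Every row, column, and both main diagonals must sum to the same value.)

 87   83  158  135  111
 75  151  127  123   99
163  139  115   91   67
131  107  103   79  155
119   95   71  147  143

No — column 3 sums to 574 but main diagonal sums to 575.

Row 1: 87 + 83 + 158 + 135 + 111 = 574.
Row 2: 75 + 151 + 127 + 123 + 99 = 575.
Row 3: 163 + 139 + 115 + 91 + 67 = 575.
Row 4: 131 + 107 + 103 + 79 + 155 = 575.
Row 5: 119 + 95 + 71 + 147 + 143 = 575.
Column 1: 87 + 75 + 163 + 131 + 119 = 575.
Column 2: 83 + 151 + 139 + 107 + 95 = 575.
Column 3: 158 + 127 + 115 + 103 + 71 = 574.
Column 4: 135 + 123 + 91 + 79 + 147 = 575.
Column 5: 111 + 99 + 67 + 155 + 143 = 575.
Main diagonal: 87 + 151 + 115 + 79 + 143 = 575.
Anti-diagonal: 111 + 123 + 115 + 107 + 119 = 575.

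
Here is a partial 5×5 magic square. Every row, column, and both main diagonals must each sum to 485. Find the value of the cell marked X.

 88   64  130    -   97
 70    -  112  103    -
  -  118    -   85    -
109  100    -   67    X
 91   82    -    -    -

Row 1 needs 485; the known cells sum to 379, so (1,4) = 106.
Using column 1: 88 + 70 + 109 + 91 + ? → (3,1) = 485 − 358 = 127.
Using column 2: 64 + 118 + 100 + 82 + ? → (2,2) = 485 − 364 = 121.
The remaining cell in column 4 is (5,4) = 485 − 361 = 124.
Anti-diagonal must total 485; the given cells sum to 391, so (3,3) = 94.
From row 2, 485 − (70 + 121 + 112 + 103) gives (2,5) = 79.
Using row 3: 127 + 118 + 94 + 85 + ? → (3,5) = 485 − 424 = 61.
Using main diagonal: 88 + 121 + 94 + 67 + ? → (5,5) = 485 − 370 = 115.
Row 5: 91 + 82 + 124 + 115 + ? = 485, so (5,3) = 73.
Column 3 must total 485; the given cells sum to 409, so (4,3) = 76.
Column 5: 97 + 79 + 61 + 115 + ? = 485, so (4,5) = 133.

133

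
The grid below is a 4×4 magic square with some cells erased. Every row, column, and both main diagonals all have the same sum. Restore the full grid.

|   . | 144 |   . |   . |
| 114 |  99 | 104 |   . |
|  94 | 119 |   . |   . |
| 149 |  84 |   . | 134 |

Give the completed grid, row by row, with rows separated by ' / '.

Column 2 is already complete: 144 + 99 + 119 + 84 = 446, so that is the magic constant.
Row 2: 114 + 99 + 104 + ? = 446, so (2,4) = 129.
Using row 4: 149 + 84 + 134 + ? → (4,3) = 446 − 367 = 79.
The remaining cell in column 1 is (1,1) = 446 − 357 = 89.
Main diagonal needs 446; the known cells sum to 322, so (3,3) = 124.
Anti-diagonal must total 446; the given cells sum to 372, so (1,4) = 74.
Row 1 needs 446; the known cells sum to 307, so (1,3) = 139.
Row 3 needs 446; the known cells sum to 337, so (3,4) = 109.

89 144 139 74 / 114 99 104 129 / 94 119 124 109 / 149 84 79 134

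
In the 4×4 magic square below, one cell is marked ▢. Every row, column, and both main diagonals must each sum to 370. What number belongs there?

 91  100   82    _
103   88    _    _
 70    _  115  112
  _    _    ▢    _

79

From row 1, 370 − (91 + 100 + 82) gives (1,4) = 97.
From row 3, 370 − (70 + 115 + 112) gives (3,2) = 73.
From column 1, 370 − (91 + 103 + 70) gives (4,1) = 106.
From column 2, 370 − (100 + 88 + 73) gives (4,2) = 109.
Main diagonal must total 370; the given cells sum to 294, so (4,4) = 76.
Anti-diagonal must total 370; the given cells sum to 276, so (2,3) = 94.
Row 2 must total 370; the given cells sum to 285, so (2,4) = 85.
Row 4 needs 370; the known cells sum to 291, so (4,3) = 79.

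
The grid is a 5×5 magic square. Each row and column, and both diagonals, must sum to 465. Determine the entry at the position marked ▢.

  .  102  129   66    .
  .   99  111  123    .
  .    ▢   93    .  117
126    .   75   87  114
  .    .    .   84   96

Row 4 must total 465; the given cells sum to 402, so (4,2) = 63.
Using column 3: 129 + 111 + 93 + 75 + ? → (5,3) = 465 − 408 = 57.
Using column 4: 66 + 123 + 87 + 84 + ? → (3,4) = 465 − 360 = 105.
Main diagonal needs 465; the known cells sum to 375, so (1,1) = 90.
From row 1, 465 − (90 + 102 + 129 + 66) gives (1,5) = 78.
Using column 5: 78 + 117 + 114 + 96 + ? → (2,5) = 465 − 405 = 60.
Anti-diagonal must total 465; the given cells sum to 357, so (5,1) = 108.
Row 2: 99 + 111 + 123 + 60 + ? = 465, so (2,1) = 72.
From row 5, 465 − (108 + 57 + 84 + 96) gives (5,2) = 120.
The remaining cell in column 1 is (3,1) = 465 − 396 = 69.
From column 2, 465 − (102 + 99 + 63 + 120) gives (3,2) = 81.

81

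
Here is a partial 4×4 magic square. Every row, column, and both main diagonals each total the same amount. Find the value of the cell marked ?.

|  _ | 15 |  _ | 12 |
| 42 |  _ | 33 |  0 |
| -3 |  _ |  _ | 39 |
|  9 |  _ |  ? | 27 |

Column 4 is complete and sums to 78; that is the magic constant.
Row 2: 42 + 33 + 0 + ? = 78, so (2,2) = 3.
Column 1: 42 + (-3) + 9 + ? = 78, so (1,1) = 30.
The remaining cell in main diagonal is (3,3) = 78 − 60 = 18.
Anti-diagonal must total 78; the given cells sum to 54, so (3,2) = 24.
Row 1 needs 78; the known cells sum to 57, so (1,3) = 21.
From column 2, 78 − (15 + 3 + 24) gives (4,2) = 36.
From column 3, 78 − (21 + 33 + 18) gives (4,3) = 6.

6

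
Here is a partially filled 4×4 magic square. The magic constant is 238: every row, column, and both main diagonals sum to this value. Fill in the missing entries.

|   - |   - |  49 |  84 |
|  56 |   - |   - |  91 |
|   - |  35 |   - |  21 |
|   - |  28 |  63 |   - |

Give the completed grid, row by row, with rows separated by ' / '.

7 98 49 84 / 56 77 14 91 / 70 35 112 21 / 105 28 63 42

Column 4 needs 238; the known cells sum to 196, so (4,4) = 42.
Row 4 needs 238; the known cells sum to 133, so (4,1) = 105.
Anti-diagonal must total 238; the given cells sum to 224, so (2,3) = 14.
Row 2 must total 238; the given cells sum to 161, so (2,2) = 77.
Column 2 needs 238; the known cells sum to 140, so (1,2) = 98.
Column 3 needs 238; the known cells sum to 126, so (3,3) = 112.
The remaining cell in main diagonal is (1,1) = 238 − 231 = 7.
Using row 3: 35 + 112 + 21 + ? → (3,1) = 238 − 168 = 70.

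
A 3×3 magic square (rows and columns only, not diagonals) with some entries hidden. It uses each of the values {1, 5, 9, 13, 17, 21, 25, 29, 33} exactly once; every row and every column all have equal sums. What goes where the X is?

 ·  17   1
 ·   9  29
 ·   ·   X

The 9 entries sum to 153, so each line sums to 153/3 = 51.
Row 1 must total 51; the given cells sum to 18, so (1,1) = 33.
Row 2 needs 51; the known cells sum to 38, so (2,1) = 13.
Column 1 needs 51; the known cells sum to 46, so (3,1) = 5.
Column 2: 17 + 9 + ? = 51, so (3,2) = 25.
The remaining cell in column 3 is (3,3) = 51 − 30 = 21.

21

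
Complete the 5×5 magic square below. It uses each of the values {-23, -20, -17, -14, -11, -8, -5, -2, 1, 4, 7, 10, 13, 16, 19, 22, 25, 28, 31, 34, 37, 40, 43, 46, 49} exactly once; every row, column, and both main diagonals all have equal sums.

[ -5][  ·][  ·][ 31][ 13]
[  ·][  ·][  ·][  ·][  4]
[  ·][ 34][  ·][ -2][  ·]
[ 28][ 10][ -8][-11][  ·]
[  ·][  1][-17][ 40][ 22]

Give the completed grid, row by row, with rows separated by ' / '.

The 25 entries sum to 325, so each line sums to 325/5 = 65.
Row 4 must total 65; the given cells sum to 19, so (4,5) = 46.
Row 5: 1 + (-17) + 40 + 22 + ? = 65, so (5,1) = 19.
Column 4: 31 + (-2) + (-11) + 40 + ? = 65, so (2,4) = 7.
The remaining cell in column 5 is (3,5) = 65 − 85 = -20.
From anti-diagonal, 65 − (13 + 7 + 10 + 19) gives (3,3) = 16.
From row 3, 65 − (34 + 16 + (-2) + (-20)) gives (3,1) = 37.
The remaining cell in column 1 is (2,1) = 65 − 79 = -14.
From main diagonal, 65 − (-5 + 16 + (-11) + 22) gives (2,2) = 43.
Row 2: -14 + 43 + 7 + 4 + ? = 65, so (2,3) = 25.
From column 2, 65 − (43 + 34 + 10 + 1) gives (1,2) = -23.
Column 3: 25 + 16 + (-8) + (-17) + ? = 65, so (1,3) = 49.

-5 -23 49 31 13 / -14 43 25 7 4 / 37 34 16 -2 -20 / 28 10 -8 -11 46 / 19 1 -17 40 22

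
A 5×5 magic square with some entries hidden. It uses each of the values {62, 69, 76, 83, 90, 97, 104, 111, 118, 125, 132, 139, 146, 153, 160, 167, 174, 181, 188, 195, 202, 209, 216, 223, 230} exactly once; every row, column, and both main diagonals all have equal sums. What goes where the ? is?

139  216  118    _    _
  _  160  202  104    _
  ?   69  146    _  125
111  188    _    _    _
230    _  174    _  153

The 25 entries sum to 3650, so each line sums to 3650/5 = 730.
From column 2, 730 − (216 + 160 + 69 + 188) gives (5,2) = 97.
The remaining cell in column 3 is (4,3) = 730 − 640 = 90.
Main diagonal: 139 + 160 + 146 + 153 + ? = 730, so (4,4) = 132.
Using anti-diagonal: 104 + 146 + 188 + 230 + ? → (1,5) = 730 − 668 = 62.
Row 1 must total 730; the given cells sum to 535, so (1,4) = 195.
From row 4, 730 − (111 + 188 + 90 + 132) gives (4,5) = 209.
Row 5 needs 730; the known cells sum to 654, so (5,4) = 76.
The remaining cell in column 4 is (3,4) = 730 − 507 = 223.
From column 5, 730 − (62 + 125 + 209 + 153) gives (2,5) = 181.
Using row 2: 160 + 202 + 104 + 181 + ? → (2,1) = 730 − 647 = 83.
Row 3 needs 730; the known cells sum to 563, so (3,1) = 167.

167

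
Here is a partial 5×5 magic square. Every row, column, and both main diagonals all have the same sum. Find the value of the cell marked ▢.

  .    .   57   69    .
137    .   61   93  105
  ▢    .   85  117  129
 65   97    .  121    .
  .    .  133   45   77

41

Column 4 is complete and sums to 445; that is the magic constant.
Row 2 must total 445; the given cells sum to 396, so (2,2) = 49.
Column 3 needs 445; the known cells sum to 336, so (4,3) = 109.
The remaining cell in main diagonal is (1,1) = 445 − 332 = 113.
The remaining cell in row 4 is (4,5) = 445 − 392 = 53.
From column 5, 445 − (105 + 129 + 53 + 77) gives (1,5) = 81.
From anti-diagonal, 445 − (81 + 93 + 85 + 97) gives (5,1) = 89.
Row 1 must total 445; the given cells sum to 320, so (1,2) = 125.
From row 5, 445 − (89 + 133 + 45 + 77) gives (5,2) = 101.
Column 1: 113 + 137 + 65 + 89 + ? = 445, so (3,1) = 41.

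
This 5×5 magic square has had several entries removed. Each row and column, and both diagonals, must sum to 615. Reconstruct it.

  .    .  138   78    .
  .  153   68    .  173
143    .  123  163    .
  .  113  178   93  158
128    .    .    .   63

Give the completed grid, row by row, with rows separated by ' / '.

Row 4 needs 615; the known cells sum to 542, so (4,1) = 73.
Column 3 needs 615; the known cells sum to 507, so (5,3) = 108.
Main diagonal needs 615; the known cells sum to 432, so (1,1) = 183.
The remaining cell in column 1 is (2,1) = 615 − 527 = 88.
From row 2, 615 − (88 + 153 + 68 + 173) gives (2,4) = 133.
The remaining cell in column 4 is (5,4) = 615 − 467 = 148.
The remaining cell in anti-diagonal is (1,5) = 615 − 497 = 118.
Row 1 must total 615; the given cells sum to 517, so (1,2) = 98.
Row 5 needs 615; the known cells sum to 447, so (5,2) = 168.
From column 2, 615 − (98 + 153 + 113 + 168) gives (3,2) = 83.
The remaining cell in column 5 is (3,5) = 615 − 512 = 103.

183 98 138 78 118 / 88 153 68 133 173 / 143 83 123 163 103 / 73 113 178 93 158 / 128 168 108 148 63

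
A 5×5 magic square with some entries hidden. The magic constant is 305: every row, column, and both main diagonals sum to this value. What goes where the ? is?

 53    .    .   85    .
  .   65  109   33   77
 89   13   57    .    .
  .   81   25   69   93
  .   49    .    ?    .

17

Row 2: 65 + 109 + 33 + 77 + ? = 305, so (2,1) = 21.
Row 4: 81 + 25 + 69 + 93 + ? = 305, so (4,1) = 37.
Column 1 needs 305; the known cells sum to 200, so (5,1) = 105.
The remaining cell in column 2 is (1,2) = 305 − 208 = 97.
From main diagonal, 305 − (53 + 65 + 57 + 69) gives (5,5) = 61.
From anti-diagonal, 305 − (33 + 57 + 81 + 105) gives (1,5) = 29.
Row 1 must total 305; the given cells sum to 264, so (1,3) = 41.
Column 3: 41 + 109 + 57 + 25 + ? = 305, so (5,3) = 73.
Using column 5: 29 + 77 + 93 + 61 + ? → (3,5) = 305 − 260 = 45.
Row 3: 89 + 13 + 57 + 45 + ? = 305, so (3,4) = 101.
Row 5 needs 305; the known cells sum to 288, so (5,4) = 17.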